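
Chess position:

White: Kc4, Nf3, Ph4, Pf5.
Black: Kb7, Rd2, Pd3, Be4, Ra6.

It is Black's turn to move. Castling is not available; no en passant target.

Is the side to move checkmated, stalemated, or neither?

Black to move; black king on b7.
In check: no.
Legal moves for Black include: Kc8, Kb8, Ka8, Kc7, Ka7, Kc6, Kb6, Ra8, Ra7, Rh6, Rg6, Rf6, Re6, Rd6, Rc6+, Rb6, Ra5, Ra4+, ... (list truncated; more exist).
Black has legal moves and is not in check → neither.

neither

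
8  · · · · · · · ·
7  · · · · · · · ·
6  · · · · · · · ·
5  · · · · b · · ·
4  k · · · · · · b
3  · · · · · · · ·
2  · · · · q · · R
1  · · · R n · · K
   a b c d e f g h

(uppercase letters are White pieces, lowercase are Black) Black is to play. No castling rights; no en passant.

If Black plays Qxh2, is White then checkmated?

yes

After Qxh2: white king on h1; in check: yes, from the black queen on h2.
King squares — g1: attacked by Qh2; g2: attacked by Ne1; h2: attacked by Be5.
White has no legal moves → checkmate.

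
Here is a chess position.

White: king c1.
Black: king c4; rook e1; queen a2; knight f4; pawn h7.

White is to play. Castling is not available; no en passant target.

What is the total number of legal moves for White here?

0

White to move; king on c1.
In check: yes, from the black rook on e1.
Legal moves: none.
Count: 0.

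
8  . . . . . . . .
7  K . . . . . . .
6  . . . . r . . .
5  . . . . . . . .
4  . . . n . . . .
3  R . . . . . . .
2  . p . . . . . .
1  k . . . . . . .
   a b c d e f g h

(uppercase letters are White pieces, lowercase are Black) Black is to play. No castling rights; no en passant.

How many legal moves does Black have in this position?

Black to move; king on a1.
In check: yes, from the white rook on a3.
Legal moves: Kb1.
Count: 1.

1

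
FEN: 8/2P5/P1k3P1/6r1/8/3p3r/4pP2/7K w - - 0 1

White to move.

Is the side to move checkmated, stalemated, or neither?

White to move; white king on h1.
In check: yes, from the black rook on h3.
King squares — g1: attacked by Rg5; g2: attacked by Rg5; h2: attacked by Rh3.
Legal moves for White: none.
In check with no legal moves → checkmate.

checkmate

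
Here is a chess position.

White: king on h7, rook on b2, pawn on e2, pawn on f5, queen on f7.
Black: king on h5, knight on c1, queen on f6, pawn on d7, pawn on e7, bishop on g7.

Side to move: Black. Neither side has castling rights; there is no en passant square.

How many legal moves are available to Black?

Black to move; king on h5.
In check: yes, from the white queen on f7.
Legal moves: Kg5, Kh4, Kg4, Qxf7, Qg6+.
Count: 5.

5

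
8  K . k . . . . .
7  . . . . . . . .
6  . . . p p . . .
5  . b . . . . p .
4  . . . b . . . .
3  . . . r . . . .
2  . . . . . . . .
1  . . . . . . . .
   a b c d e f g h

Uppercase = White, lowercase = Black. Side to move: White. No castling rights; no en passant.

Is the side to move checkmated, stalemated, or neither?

White to move; white king on a8.
In check: no.
King squares — a7: attacked by Bd4; b7: attacked by Kc8; b8: attacked by Kc8.
Legal moves for White: none.
Not in check and no legal moves → stalemate.

stalemate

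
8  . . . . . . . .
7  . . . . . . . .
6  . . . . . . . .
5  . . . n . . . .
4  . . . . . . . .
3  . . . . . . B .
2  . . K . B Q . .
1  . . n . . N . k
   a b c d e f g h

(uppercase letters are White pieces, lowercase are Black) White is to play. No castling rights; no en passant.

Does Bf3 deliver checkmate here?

After Bf3: black king on h1; in check: yes, from the white bishop on f3.
King squares — g1: attacked by Qf2; g2: attacked by Qf2; h2: attacked by Nf1.
Black has no legal moves → checkmate.

yes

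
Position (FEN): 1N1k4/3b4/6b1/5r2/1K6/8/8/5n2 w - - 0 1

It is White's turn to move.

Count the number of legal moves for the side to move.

7

White to move; king on b4.
In check: no.
Legal moves: Nxd7, Nc6+, Na6, Kc4, Kc3, Kb3, Ka3.
Count: 7.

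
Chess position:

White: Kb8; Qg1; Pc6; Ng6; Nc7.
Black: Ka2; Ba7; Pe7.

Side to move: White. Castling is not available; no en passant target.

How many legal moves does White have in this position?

5

White to move; king on b8.
In check: yes, from the black bishop on a7.
Legal moves: Kc8, Ka8, Kb7, Kxa7, Qxa7+.
Count: 5.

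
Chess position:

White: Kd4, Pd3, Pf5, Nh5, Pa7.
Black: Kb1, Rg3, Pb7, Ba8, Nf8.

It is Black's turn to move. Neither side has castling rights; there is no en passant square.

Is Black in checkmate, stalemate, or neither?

Black to move; black king on b1.
In check: no.
Legal moves for Black include: Nh7, Nd7, Ng6, Ne6+, Rg8, Rg7, Rg6, Rg5, Rg4+, Rh3, Rf3, Re3, Rxd3+, Rg2, Rg1, Kc2, Kb2, Ka2, ... (list truncated; more exist).
Black has legal moves and is not in check → neither.

neither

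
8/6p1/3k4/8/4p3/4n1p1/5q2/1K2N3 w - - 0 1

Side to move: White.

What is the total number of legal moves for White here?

6

White to move; king on b1.
In check: no.
Legal moves: Nf3, Nd3, Ng2, Nc2, Kc1, Ka1.
Count: 6.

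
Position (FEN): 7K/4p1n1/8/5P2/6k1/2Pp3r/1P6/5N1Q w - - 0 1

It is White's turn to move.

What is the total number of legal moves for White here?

White to move; king on h8.
In check: yes, from the black rook on h3.
Legal moves: Kg8, Kxg7, Qxh3+.
Count: 3.

3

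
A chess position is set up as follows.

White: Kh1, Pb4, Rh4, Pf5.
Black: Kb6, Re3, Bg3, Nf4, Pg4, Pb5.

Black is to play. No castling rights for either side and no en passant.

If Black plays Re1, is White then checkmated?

yes

After Re1: white king on h1; in check: yes, from the black rook on e1.
King squares — g1: attacked by Re1; g2: attacked by Nf4; h2: attacked by Bg3.
White has no legal moves → checkmate.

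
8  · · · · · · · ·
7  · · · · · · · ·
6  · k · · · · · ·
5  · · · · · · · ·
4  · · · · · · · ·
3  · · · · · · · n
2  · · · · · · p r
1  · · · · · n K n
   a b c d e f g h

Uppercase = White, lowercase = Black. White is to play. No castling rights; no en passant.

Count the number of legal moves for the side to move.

0

White to move; king on g1.
In check: yes, from the black knight on h3.
Legal moves: none.
Count: 0.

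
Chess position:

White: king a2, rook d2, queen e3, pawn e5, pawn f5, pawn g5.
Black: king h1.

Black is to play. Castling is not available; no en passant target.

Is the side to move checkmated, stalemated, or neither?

stalemate

Black to move; black king on h1.
In check: no.
King squares — g1: attacked by Qe3; g2: attacked by Rd2; h2: attacked by Rd2.
Legal moves for Black: none.
Not in check and no legal moves → stalemate.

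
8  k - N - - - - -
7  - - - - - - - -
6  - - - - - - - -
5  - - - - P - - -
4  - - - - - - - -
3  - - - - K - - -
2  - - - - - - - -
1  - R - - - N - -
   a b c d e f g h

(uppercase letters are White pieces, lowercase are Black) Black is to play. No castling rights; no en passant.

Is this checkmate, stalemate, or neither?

stalemate

Black to move; black king on a8.
In check: no.
King squares — a7: attacked by Nc8; b7: attacked by Rb1; b8: attacked by Rb1.
Legal moves for Black: none.
Not in check and no legal moves → stalemate.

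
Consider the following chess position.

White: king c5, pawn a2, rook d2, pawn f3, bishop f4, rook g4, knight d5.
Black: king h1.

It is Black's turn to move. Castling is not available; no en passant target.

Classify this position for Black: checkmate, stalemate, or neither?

Black to move; black king on h1.
In check: no.
King squares — g1: attacked by Rg4; g2: attacked by Rd2; h2: attacked by Rd2.
Legal moves for Black: none.
Not in check and no legal moves → stalemate.

stalemate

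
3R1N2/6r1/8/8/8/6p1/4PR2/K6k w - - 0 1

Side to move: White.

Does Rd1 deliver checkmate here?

yes

After Rd1: black king on h1; in check: yes, from the white rook on d1.
King squares — g1: attacked by Rd1; g2: attacked by Rf2; h2: attacked by Rf2.
Black has no legal moves → checkmate.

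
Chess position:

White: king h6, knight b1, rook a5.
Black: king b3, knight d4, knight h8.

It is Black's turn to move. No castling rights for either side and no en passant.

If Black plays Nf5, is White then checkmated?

After Nf5: white king on h6; in check: yes, from the black knight on f5.
White has 4 legal replies: Kh7, Kh5, Kg5, Rxf5.
In check but a legal move exists → not checkmate.

no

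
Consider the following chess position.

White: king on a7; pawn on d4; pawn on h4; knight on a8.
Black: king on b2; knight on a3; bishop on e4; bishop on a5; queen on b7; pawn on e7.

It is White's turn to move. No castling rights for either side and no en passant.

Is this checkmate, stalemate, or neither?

White to move; white king on a7.
In check: yes, from the black queen on b7.
King squares — a6: attacked by Qb7; b6: attacked by Ba5; b7: attacked by Be4; a8: own knight; b8: attacked by Qb7.
Legal moves for White: none.
In check with no legal moves → checkmate.

checkmate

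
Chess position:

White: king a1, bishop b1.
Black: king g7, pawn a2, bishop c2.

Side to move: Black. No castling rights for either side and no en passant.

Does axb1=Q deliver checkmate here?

After axb1=Q: white king on a1; in check: yes, from the black queen on b1.
King squares — b1: attacked by Bc2; a2: attacked by Qb1; b2: attacked by Qb1.
White has no legal moves → checkmate.

yes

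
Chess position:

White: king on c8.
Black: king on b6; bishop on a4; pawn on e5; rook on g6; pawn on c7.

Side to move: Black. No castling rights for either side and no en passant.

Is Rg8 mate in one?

After Rg8: white king on c8; in check: yes, from the black rook on g8.
King squares — b7: attacked by Kb6; c7: attacked by Kb6; d7: attacked by Ba4; b8: attacked by Rg8; d8: attacked by Rg8.
White has no legal moves → checkmate.

yes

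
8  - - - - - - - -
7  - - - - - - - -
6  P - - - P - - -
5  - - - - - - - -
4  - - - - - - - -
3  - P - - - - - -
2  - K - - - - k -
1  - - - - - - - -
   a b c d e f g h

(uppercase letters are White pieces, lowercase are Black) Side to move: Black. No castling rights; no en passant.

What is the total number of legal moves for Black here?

Black to move; king on g2.
In check: no.
Legal moves: Kh3, Kg3, Kf3, Kh2, Kf2, Kh1, Kg1, Kf1.
Count: 8.

8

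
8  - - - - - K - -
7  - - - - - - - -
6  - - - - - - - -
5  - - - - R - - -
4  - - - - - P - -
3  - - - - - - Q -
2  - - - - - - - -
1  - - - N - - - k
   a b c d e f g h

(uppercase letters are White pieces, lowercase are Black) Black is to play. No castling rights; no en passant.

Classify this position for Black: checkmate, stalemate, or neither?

stalemate

Black to move; black king on h1.
In check: no.
King squares — g1: attacked by Qg3; g2: attacked by Qg3; h2: attacked by Qg3.
Legal moves for Black: none.
Not in check and no legal moves → stalemate.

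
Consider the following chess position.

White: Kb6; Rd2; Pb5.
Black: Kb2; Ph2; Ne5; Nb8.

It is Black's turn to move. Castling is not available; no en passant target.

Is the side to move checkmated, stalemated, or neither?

Black to move; black king on b2.
In check: yes, from the white rook on d2.
King squares — a1: available; b1: available; c1: available; a2: attacked by Rd2; c2: attacked by Rd2; a3: available; b3: available; c3: available.
Legal moves for Black: Kc3, Kb3, Ka3, Kc1, Kb1, Ka1.
Black is in check but has 6 legal moves → neither.

neither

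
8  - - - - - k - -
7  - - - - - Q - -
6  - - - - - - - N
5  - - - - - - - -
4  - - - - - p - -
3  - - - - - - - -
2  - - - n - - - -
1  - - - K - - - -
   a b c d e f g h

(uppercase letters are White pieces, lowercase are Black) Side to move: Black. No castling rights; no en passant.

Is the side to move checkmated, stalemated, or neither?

checkmate

Black to move; black king on f8.
In check: yes, from the white queen on f7.
King squares — e7: attacked by Qf7; f7: attacked by Nh6; g7: attacked by Qf7; e8: attacked by Qf7; g8: attacked by Nh6.
Legal moves for Black: none.
In check with no legal moves → checkmate.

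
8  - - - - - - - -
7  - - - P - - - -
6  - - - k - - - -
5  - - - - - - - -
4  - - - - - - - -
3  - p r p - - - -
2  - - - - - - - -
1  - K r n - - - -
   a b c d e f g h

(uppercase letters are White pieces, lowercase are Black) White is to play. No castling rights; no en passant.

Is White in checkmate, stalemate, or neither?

White to move; white king on b1.
In check: yes, from the black rook on c1.
King squares — a1: attacked by Rc1; c1: attacked by Rc3; a2: attacked by Pb3; b2: attacked by Nd1; c2: attacked by Rc1.
Legal moves for White: none.
In check with no legal moves → checkmate.

checkmate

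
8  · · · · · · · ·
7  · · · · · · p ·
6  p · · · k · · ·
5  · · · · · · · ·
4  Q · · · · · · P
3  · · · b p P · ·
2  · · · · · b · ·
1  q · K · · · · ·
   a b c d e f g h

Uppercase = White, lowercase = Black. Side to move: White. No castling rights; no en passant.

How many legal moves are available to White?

1

White to move; king on c1.
In check: yes, from the black queen on a1.
Legal moves: Qxa1.
Count: 1.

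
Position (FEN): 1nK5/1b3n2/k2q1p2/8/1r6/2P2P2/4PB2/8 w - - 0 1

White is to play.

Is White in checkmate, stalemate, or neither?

checkmate

White to move; white king on c8.
In check: yes, from the black bishop on b7.
King squares — b7: attacked by Rb4; c7: attacked by Qd6; d7: attacked by Qd6; b8: attacked by Qd6; d8: attacked by Qd6.
Legal moves for White: none.
In check with no legal moves → checkmate.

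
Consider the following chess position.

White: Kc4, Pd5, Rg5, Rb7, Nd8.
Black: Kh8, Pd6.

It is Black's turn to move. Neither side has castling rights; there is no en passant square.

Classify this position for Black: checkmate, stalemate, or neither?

Black to move; black king on h8.
In check: no.
King squares — g7: attacked by Rg5; h7: attacked by Rb7; g8: attacked by Rg5.
Legal moves for Black: none.
Not in check and no legal moves → stalemate.

stalemate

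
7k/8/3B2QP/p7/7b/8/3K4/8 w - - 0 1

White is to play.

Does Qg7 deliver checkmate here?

yes

After Qg7: black king on h8; in check: yes, from the white queen on g7.
King squares — g7: attacked by Ph6; h7: attacked by Qg7; g8: attacked by Qg7.
Black has no legal moves → checkmate.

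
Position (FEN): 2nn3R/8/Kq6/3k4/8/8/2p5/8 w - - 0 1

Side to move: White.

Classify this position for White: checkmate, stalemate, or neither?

checkmate

White to move; white king on a6.
In check: yes, from the black queen on b6.
King squares — a5: attacked by Qb6; b5: attacked by Qb6; b6: attacked by Nc8; a7: attacked by Qb6; b7: attacked by Qb6.
Legal moves for White: none.
In check with no legal moves → checkmate.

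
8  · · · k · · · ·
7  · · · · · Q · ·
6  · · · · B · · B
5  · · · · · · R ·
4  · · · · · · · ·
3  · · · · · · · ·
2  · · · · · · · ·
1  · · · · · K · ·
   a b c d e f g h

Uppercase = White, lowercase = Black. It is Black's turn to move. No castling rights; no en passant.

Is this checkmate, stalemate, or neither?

Black to move; black king on d8.
In check: no.
King squares — c7: attacked by Qf7; d7: attacked by Be6; e7: attacked by Qf7; c8: attacked by Be6; e8: attacked by Qf7.
Legal moves for Black: none.
Not in check and no legal moves → stalemate.

stalemate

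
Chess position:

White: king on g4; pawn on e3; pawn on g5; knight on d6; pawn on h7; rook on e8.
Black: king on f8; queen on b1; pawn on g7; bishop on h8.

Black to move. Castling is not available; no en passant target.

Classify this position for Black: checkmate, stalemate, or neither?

checkmate

Black to move; black king on f8.
In check: yes, from the white rook on e8.
King squares — e7: attacked by Re8; f7: attacked by Nd6; g7: own pawn; e8: attacked by Nd6; g8: attacked by Ph7.
Legal moves for Black: none.
In check with no legal moves → checkmate.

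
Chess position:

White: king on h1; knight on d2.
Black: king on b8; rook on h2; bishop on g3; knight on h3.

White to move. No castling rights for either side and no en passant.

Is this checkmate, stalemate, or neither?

White to move; white king on h1.
In check: yes, from the black rook on h2.
King squares — g1: attacked by Nh3; g2: attacked by Rh2; h2: attacked by Bg3.
Legal moves for White: none.
In check with no legal moves → checkmate.

checkmate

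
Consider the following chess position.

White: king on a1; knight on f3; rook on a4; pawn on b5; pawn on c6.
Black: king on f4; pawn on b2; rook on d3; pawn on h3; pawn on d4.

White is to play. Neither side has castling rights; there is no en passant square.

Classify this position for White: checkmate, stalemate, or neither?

neither

White to move; white king on a1.
In check: yes, from the black pawn on b2.
King squares — b1: available; a2: available; b2: available.
Legal moves for White: Kxb2, Ka2, Kb1.
White is in check but has 3 legal moves → neither.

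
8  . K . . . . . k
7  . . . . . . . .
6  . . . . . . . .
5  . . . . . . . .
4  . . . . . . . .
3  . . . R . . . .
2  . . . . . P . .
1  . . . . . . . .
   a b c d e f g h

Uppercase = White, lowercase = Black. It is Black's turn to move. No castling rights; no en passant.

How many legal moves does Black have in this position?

Black to move; king on h8.
In check: no.
Legal moves: Kg8, Kh7, Kg7.
Count: 3.

3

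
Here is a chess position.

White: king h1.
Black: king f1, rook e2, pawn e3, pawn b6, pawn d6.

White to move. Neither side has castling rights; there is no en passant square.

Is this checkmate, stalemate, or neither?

stalemate

White to move; white king on h1.
In check: no.
King squares — g1: attacked by Kf1; g2: attacked by Kf1; h2: attacked by Re2.
Legal moves for White: none.
Not in check and no legal moves → stalemate.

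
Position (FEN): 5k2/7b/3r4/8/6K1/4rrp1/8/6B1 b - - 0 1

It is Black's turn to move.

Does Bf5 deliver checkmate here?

After Bf5: white king on g4; in check: yes, from the black bishop on f5.
White has 3 legal replies: Kh5, Kg5, Kh4.
In check but a legal move exists → not checkmate.

no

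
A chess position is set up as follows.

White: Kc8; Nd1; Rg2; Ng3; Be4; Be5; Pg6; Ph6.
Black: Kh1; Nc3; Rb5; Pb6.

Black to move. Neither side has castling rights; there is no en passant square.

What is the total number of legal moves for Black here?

Black to move; king on h1.
In check: yes, from the white knight on g3.
Legal moves: none.
Count: 0.

0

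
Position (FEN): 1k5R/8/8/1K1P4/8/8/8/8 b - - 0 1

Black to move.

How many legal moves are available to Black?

Black to move; king on b8.
In check: yes, from the white rook on h8.
Legal moves: Kc7, Kb7, Ka7.
Count: 3.

3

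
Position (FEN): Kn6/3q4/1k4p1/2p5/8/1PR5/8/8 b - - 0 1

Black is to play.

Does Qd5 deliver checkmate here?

no

After Qd5: white king on a8; in check: yes, from the black queen on d5.
White has 1 legal reply: Kxb8.
In check but a legal move exists → not checkmate.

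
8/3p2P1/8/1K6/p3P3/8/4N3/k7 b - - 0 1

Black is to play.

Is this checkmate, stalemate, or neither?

neither

Black to move; black king on a1.
In check: no.
Legal moves for Black: Kb2, Ka2, Kb1, d6, a3, d5.
Black has 6 legal moves and is not in check → neither.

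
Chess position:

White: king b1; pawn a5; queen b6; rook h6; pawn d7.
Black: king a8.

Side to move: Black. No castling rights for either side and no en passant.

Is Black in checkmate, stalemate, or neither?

stalemate

Black to move; black king on a8.
In check: no.
King squares — a7: attacked by Qb6; b7: attacked by Qb6; b8: attacked by Qb6.
Legal moves for Black: none.
Not in check and no legal moves → stalemate.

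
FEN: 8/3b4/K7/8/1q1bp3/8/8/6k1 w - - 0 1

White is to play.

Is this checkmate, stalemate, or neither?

stalemate

White to move; white king on a6.
In check: no.
King squares — a5: attacked by Qb4; b5: attacked by Qb4; b6: attacked by Qb4; a7: attacked by Bd4; b7: attacked by Qb4.
Legal moves for White: none.
Not in check and no legal moves → stalemate.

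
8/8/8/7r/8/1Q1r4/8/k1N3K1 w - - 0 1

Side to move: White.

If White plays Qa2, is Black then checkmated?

yes

After Qa2: black king on a1; in check: yes, from the white queen on a2.
King squares — b1: attacked by Qa2; a2: attacked by Nc1; b2: attacked by Qa2.
Black has no legal moves → checkmate.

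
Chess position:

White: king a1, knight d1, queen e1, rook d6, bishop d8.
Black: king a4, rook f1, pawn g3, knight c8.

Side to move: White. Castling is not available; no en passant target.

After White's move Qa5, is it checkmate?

After Qa5: black king on a4; in check: yes, from the white queen on a5.
Black has 1 legal reply: Kb3.
In check but a legal move exists → not checkmate.

no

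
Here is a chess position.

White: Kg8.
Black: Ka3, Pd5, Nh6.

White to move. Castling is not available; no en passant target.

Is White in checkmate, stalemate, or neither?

neither

White to move; white king on g8.
In check: yes, from the black knight on h6.
Legal moves for White: Kh8, Kf8, Kh7, Kg7.
White is in check but has 4 legal moves → neither.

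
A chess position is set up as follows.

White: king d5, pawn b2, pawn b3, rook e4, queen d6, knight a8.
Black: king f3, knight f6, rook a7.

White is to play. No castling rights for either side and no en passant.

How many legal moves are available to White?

White to move; king on d5.
In check: yes, from the black knight on f6.
Legal moves: Ke6, Kc6, Ke5, Kc5, Kd4, Kc4, Qxf6+.
Count: 7.

7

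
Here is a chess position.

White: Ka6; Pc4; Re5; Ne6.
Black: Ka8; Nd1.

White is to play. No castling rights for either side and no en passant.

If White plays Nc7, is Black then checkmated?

no

After Nc7: black king on a8; in check: yes, from the white knight on c7.
Black has 1 legal reply: Kb8.
In check but a legal move exists → not checkmate.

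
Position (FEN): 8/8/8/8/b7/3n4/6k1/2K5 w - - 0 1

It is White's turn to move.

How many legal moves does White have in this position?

White to move; king on c1.
In check: yes, from the black knight on d3.
Legal moves: Kd2, Kb1.
Count: 2.

2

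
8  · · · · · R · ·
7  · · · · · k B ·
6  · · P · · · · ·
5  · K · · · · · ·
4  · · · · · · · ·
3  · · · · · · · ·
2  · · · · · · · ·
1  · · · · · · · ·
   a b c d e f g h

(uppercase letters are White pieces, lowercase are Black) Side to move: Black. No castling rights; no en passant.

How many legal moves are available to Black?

Black to move; king on f7.
In check: yes, from the white rook on f8.
Legal moves: Kxg7, Ke7, Kg6, Ke6.
Count: 4.

4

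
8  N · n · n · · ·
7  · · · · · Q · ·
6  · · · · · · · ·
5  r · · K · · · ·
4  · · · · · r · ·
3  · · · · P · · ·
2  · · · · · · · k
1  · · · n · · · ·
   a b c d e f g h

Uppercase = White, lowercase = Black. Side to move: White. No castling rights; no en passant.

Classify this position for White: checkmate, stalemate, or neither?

neither

White to move; white king on d5.
In check: yes, from the black rook on a5.
Legal moves for White: Ke6, Kc6.
White is in check but has 2 legal moves → neither.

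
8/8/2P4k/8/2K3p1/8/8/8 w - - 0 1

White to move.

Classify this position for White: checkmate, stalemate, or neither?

White to move; white king on c4.
In check: no.
Legal moves for White: Kd5, Kc5, Kb5, Kd4, Kb4, Kd3, Kc3, Kb3, c7.
White has 9 legal moves and is not in check → neither.

neither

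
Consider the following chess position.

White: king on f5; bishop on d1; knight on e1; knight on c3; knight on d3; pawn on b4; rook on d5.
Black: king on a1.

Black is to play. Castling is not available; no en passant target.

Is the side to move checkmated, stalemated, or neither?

Black to move; black king on a1.
In check: no.
King squares — b1: attacked by Nc3; a2: attacked by Nc3; b2: attacked by Nd3.
Legal moves for Black: none.
Not in check and no legal moves → stalemate.

stalemate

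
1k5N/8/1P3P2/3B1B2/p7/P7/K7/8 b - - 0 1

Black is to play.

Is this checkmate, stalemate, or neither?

Black to move; black king on b8.
In check: no.
King squares — a7: attacked by Pb6; b7: attacked by Bd5; c7: attacked by Pb6; a8: attacked by Bd5; c8: attacked by Bf5.
Legal moves for Black: none.
Not in check and no legal moves → stalemate.

stalemate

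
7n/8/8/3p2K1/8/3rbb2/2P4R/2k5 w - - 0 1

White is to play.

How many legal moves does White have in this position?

3

White to move; king on g5.
In check: yes, from the black bishop on e3.
Legal moves: Kf6, Kf5, Kh4.
Count: 3.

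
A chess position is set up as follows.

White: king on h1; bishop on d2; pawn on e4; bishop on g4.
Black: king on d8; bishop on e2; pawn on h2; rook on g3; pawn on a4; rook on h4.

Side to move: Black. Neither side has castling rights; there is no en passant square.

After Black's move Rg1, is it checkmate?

yes

After Rg1: white king on h1; in check: yes, from the black rook on g1.
King squares — g1: attacked by Ph2; g2: attacked by Rg1; h2: attacked by Rh4.
White has no legal moves → checkmate.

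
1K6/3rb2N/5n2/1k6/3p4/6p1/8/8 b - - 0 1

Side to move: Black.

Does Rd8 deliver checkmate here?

no

After Rd8: white king on b8; in check: yes, from the black rook on d8.
White has 3 legal replies: Kc7, Kb7, Ka7.
In check but a legal move exists → not checkmate.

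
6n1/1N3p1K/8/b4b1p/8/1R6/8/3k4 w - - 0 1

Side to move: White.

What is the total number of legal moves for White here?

White to move; king on h7.
In check: yes, from the black bishop on f5.
Legal moves: Kh8, Kxg8, Kg7.
Count: 3.

3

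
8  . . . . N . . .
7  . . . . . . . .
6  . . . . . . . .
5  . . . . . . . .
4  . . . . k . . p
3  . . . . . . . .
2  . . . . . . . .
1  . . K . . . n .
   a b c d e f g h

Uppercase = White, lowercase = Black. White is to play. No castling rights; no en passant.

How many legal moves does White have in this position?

White to move; king on c1.
In check: no.
Legal moves: Ng7, Nc7, Nf6+, Nd6+, Kd2, Kc2, Kb2, Kd1, Kb1.
Count: 9.

9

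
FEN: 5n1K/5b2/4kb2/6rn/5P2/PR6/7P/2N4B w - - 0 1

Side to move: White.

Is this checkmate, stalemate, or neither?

White to move; white king on h8.
In check: yes, from the black bishop on f6.
King squares — g7: attacked by Rg5; h7: attacked by Nf8; g8: attacked by Rg5.
Legal moves for White: none.
In check with no legal moves → checkmate.

checkmate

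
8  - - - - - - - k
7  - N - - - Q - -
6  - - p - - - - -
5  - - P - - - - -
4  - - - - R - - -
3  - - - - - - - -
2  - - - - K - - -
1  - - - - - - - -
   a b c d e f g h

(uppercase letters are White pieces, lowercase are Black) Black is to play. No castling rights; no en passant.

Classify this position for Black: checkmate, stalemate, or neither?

Black to move; black king on h8.
In check: no.
King squares — g7: attacked by Qf7; h7: attacked by Qf7; g8: attacked by Qf7.
Legal moves for Black: none.
Not in check and no legal moves → stalemate.

stalemate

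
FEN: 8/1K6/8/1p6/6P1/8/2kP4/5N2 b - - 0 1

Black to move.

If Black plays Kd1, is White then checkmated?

no

After Kd1: white king on b7; in check: no.
White is not in check, so this cannot be checkmate.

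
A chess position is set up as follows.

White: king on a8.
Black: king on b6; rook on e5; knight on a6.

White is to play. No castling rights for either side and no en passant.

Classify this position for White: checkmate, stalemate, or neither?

White to move; white king on a8.
In check: no.
King squares — a7: attacked by Kb6; b7: attacked by Kb6; b8: attacked by Na6.
Legal moves for White: none.
Not in check and no legal moves → stalemate.

stalemate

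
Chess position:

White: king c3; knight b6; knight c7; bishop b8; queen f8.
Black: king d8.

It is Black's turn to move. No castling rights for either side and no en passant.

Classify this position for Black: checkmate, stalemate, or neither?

Black to move; black king on d8.
In check: yes, from the white queen on f8.
King squares — c7: attacked by Bb8; d7: attacked by Nb6; e7: attacked by Qf8; c8: attacked by Nb6; e8: attacked by Nc7.
Legal moves for Black: none.
In check with no legal moves → checkmate.

checkmate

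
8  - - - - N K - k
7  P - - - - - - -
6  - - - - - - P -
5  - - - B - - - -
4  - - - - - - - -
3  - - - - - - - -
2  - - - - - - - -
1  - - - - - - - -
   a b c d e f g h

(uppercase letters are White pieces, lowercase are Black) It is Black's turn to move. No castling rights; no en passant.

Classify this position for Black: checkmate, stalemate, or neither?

Black to move; black king on h8.
In check: no.
King squares — g7: attacked by Ne8; h7: attacked by Pg6; g8: attacked by Bd5.
Legal moves for Black: none.
Not in check and no legal moves → stalemate.

stalemate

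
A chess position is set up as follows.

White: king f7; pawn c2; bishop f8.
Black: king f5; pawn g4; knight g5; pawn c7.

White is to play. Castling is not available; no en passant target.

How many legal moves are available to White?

4

White to move; king on f7.
In check: yes, from the black knight on g5.
Legal moves: Kg8, Ke8, Kg7, Ke7.
Count: 4.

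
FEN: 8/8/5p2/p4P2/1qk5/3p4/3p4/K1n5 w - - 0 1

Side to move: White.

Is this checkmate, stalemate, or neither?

stalemate

White to move; white king on a1.
In check: no.
King squares — b1: attacked by Qb4; a2: attacked by Nc1; b2: attacked by Qb4.
Legal moves for White: none.
Not in check and no legal moves → stalemate.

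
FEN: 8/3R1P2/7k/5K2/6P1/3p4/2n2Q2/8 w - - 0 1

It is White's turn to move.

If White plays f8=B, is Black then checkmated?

After f8=B: black king on h6; in check: yes, from the white bishop on f8.
King squares — g5: attacked by Kf5; h5: attacked by Pg4; g6: attacked by Kf5; g7: attacked by Rd7; h7: attacked by Rd7.
Black has no legal moves → checkmate.

yes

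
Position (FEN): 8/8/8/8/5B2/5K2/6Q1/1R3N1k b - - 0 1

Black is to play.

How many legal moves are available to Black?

Black to move; king on h1.
In check: yes, from the white queen on g2.
Legal moves: none.
Count: 0.

0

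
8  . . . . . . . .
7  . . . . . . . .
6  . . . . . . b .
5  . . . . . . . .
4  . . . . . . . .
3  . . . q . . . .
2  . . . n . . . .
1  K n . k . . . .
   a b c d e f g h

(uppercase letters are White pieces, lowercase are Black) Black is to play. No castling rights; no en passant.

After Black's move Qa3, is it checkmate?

After Qa3: white king on a1; in check: yes, from the black queen on a3.
King squares — b1: attacked by Nd2; a2: attacked by Qa3; b2: attacked by Qa3.
White has no legal moves → checkmate.

yes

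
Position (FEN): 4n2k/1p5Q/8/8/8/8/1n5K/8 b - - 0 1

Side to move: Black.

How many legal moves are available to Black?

1

Black to move; king on h8.
In check: yes, from the white queen on h7.
Legal moves: Kxh7.
Count: 1.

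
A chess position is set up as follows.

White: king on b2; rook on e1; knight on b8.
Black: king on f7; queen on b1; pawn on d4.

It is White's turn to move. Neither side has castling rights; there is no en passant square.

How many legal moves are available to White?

3

White to move; king on b2.
In check: yes, from the black queen on b1.
Legal moves: Ka3, Kxb1, Rxb1.
Count: 3.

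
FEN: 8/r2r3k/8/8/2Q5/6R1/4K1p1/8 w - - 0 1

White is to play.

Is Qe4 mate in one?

no

After Qe4: black king on h7; in check: yes, from the white queen on e4.
Black has 2 legal replies: Kh8, Kh6.
In check but a legal move exists → not checkmate.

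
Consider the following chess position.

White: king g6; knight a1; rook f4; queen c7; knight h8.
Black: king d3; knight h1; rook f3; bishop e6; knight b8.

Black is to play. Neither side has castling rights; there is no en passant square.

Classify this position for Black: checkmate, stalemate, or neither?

neither

Black to move; black king on d3.
In check: no.
Legal moves for Black include: Nd7, Nc6, Na6, Bg8, Bc8, Bf7+, Bd7, Bf5+, Bd5, Bg4, Bc4, Bh3, Bb3, Ba2, Rxf4, Rh3, Rg3+, Re3, ... (list truncated; more exist).
Black has legal moves and is not in check → neither.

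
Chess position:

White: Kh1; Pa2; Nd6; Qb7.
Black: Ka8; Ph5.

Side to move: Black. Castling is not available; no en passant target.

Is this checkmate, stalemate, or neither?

Black to move; black king on a8.
In check: yes, from the white queen on b7.
King squares — a7: attacked by Qb7; b7: attacked by Nd6; b8: attacked by Qb7.
Legal moves for Black: none.
In check with no legal moves → checkmate.

checkmate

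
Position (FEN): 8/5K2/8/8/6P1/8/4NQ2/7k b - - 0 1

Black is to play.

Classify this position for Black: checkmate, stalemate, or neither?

Black to move; black king on h1.
In check: no.
King squares — g1: attacked by Ne2; g2: attacked by Qf2; h2: attacked by Qf2.
Legal moves for Black: none.
Not in check and no legal moves → stalemate.

stalemate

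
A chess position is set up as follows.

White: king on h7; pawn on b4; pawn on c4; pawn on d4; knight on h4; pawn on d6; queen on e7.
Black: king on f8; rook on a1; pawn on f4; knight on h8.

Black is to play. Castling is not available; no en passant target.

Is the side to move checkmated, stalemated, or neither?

Black to move; black king on f8.
In check: yes, from the white queen on e7.
King squares — e7: attacked by Pd6; f7: attacked by Qe7; g7: attacked by Qe7; e8: attacked by Qe7; g8: attacked by Kh7.
Legal moves for Black: none.
In check with no legal moves → checkmate.

checkmate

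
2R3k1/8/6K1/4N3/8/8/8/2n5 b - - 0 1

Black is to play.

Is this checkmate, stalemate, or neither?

checkmate

Black to move; black king on g8.
In check: yes, from the white rook on c8.
King squares — f7: attacked by Ne5; g7: attacked by Kg6; h7: attacked by Kg6; f8: attacked by Rc8; h8: attacked by Rc8.
Legal moves for Black: none.
In check with no legal moves → checkmate.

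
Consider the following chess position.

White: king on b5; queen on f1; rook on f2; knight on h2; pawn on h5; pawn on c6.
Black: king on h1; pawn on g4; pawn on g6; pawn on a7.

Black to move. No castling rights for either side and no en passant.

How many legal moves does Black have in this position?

Black to move; king on h1.
In check: yes, from the white queen on f1.
Legal moves: none.
Count: 0.

0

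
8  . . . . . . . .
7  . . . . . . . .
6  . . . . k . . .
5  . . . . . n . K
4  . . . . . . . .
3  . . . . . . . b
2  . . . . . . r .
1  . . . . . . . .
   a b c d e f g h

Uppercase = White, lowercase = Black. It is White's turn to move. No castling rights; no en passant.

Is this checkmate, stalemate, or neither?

stalemate

White to move; white king on h5.
In check: no.
King squares — g4: attacked by Rg2; h4: attacked by Nf5; g5: attacked by Rg2; g6: attacked by Rg2; h6: attacked by Nf5.
Legal moves for White: none.
Not in check and no legal moves → stalemate.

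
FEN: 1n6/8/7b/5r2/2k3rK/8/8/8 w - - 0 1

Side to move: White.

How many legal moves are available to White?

2

White to move; king on h4.
In check: yes, from the black rook on g4.
Legal moves: Kxg4, Kh3.
Count: 2.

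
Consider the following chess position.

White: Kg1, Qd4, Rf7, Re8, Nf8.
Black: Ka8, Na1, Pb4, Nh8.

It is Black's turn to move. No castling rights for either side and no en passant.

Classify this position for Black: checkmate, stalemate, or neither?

Black to move; black king on a8.
In check: yes, from the white rook on e8.
King squares — a7: attacked by Qd4; b7: attacked by Rf7; b8: attacked by Re8.
Legal moves for Black: none.
In check with no legal moves → checkmate.

checkmate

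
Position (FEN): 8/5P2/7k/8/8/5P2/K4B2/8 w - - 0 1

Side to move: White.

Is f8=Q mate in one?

After f8=Q: black king on h6; in check: yes, from the white queen on f8.
Black has 4 legal replies: Kh7, Kg6, Kh5, Kg5.
In check but a legal move exists → not checkmate.

no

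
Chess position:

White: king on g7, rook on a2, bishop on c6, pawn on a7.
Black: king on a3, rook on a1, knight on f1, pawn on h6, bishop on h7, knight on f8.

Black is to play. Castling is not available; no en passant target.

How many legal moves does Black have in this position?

Black to move; king on a3.
In check: yes, from the white rook on a2.
Legal moves: Kb4, Kb3, Kxa2, Rxa2.
Count: 4.

4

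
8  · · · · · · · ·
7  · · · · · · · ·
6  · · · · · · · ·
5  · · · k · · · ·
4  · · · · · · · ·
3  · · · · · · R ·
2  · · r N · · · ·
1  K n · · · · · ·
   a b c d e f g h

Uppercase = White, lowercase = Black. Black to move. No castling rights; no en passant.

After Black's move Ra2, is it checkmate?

After Ra2: white king on a1; in check: yes, from the black rook on a2.
White has 2 legal replies: Kxa2, Kxb1.
In check but a legal move exists → not checkmate.

no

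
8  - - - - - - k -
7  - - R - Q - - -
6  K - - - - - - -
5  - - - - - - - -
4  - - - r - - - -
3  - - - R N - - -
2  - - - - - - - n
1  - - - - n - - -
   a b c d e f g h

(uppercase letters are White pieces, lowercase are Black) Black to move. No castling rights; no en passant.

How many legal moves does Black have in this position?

20

Black to move; king on g8.
In check: no.
Legal moves: Kh8, Rd8, Rd7, Rd6+, Rd5, Rh4, Rg4, Rf4, Re4, Rc4, Rb4, Ra4+, Rxd3, Ng4, Nhf3, Nf1, Nef3, Nxd3, Ng2, Nc2.
Count: 20.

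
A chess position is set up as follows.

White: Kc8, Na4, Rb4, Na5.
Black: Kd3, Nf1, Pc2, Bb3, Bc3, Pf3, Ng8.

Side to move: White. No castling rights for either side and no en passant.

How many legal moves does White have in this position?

White to move; king on c8.
In check: no.
Legal moves: Kd8, Kb8, Kd7, Kc7, Kb7, Nb7, Nc6, Nc4, Nxb3, Rb8, Rb7, Rb6, Rb5, Rh4, Rg4, Rf4, Re4, Rd4+, Rc4, Rxb3, Nb6, Nc5+, Nxc3, Nb2+.
Count: 24.

24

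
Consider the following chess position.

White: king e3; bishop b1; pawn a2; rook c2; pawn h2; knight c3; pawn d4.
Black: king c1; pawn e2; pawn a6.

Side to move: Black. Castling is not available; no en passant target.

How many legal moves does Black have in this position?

0

Black to move; king on c1.
In check: yes, from the white rook on c2.
Legal moves: none.
Count: 0.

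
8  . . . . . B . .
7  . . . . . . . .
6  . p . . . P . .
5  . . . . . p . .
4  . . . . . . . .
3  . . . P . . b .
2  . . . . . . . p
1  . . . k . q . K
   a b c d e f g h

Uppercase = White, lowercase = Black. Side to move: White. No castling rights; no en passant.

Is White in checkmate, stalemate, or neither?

White to move; white king on h1.
In check: yes, from the black queen on f1.
King squares — g1: attacked by Qf1; g2: attacked by Qf1; h2: attacked by Bg3.
Legal moves for White: none.
In check with no legal moves → checkmate.

checkmate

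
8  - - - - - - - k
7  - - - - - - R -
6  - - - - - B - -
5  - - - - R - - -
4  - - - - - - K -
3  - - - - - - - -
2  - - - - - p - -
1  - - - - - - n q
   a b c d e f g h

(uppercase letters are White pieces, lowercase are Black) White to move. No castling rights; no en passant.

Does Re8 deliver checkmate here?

After Re8: black king on h8; in check: yes, from the white rook on e8.
King squares — g7: attacked by Bf6; h7: attacked by Rg7; g8: attacked by Rg7.
Black has no legal moves → checkmate.

yes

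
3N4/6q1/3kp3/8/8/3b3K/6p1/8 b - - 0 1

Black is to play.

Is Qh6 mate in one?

After Qh6: white king on h3; in check: yes, from the black queen on h6.
White has 3 legal replies: Kg4, Kg3, Kxg2.
In check but a legal move exists → not checkmate.

no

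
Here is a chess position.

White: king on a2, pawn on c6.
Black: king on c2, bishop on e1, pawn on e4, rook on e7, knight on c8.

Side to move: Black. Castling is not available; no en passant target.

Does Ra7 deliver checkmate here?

yes

After Ra7: white king on a2; in check: yes, from the black rook on a7.
King squares — a1: attacked by Ra7; b1: attacked by Kc2; b2: attacked by Kc2; a3: attacked by Ra7; b3: attacked by Kc2.
White has no legal moves → checkmate.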